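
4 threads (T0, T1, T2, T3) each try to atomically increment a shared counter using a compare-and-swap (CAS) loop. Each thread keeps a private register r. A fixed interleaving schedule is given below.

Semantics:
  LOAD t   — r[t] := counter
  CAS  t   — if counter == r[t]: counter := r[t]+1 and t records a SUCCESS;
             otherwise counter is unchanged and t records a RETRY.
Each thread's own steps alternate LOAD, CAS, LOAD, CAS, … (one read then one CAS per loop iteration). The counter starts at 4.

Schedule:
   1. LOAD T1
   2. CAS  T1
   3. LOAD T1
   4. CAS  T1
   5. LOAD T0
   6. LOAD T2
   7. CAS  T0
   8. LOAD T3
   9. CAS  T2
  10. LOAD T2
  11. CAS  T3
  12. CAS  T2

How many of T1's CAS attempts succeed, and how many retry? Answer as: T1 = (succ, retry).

T1 LOAD — after: cnt=4, r=4 — load
T1 CAS — after: cnt=5, r=4 — ok
T1 LOAD — after: cnt=5, r=5 — load
T1 CAS — after: cnt=6, r=5 — ok
T0 LOAD — after: cnt=6, r=6 — load
T2 LOAD — after: cnt=6, r=6 — load
T0 CAS — after: cnt=7, r=6 — ok
T3 LOAD — after: cnt=7, r=7 — load
T2 CAS — after: cnt=7, r=6 — retry
T2 LOAD — after: cnt=7, r=7 — load
T3 CAS — after: cnt=8, r=7 — ok
T2 CAS — after: cnt=8, r=7 — retry

T1 = (2, 0)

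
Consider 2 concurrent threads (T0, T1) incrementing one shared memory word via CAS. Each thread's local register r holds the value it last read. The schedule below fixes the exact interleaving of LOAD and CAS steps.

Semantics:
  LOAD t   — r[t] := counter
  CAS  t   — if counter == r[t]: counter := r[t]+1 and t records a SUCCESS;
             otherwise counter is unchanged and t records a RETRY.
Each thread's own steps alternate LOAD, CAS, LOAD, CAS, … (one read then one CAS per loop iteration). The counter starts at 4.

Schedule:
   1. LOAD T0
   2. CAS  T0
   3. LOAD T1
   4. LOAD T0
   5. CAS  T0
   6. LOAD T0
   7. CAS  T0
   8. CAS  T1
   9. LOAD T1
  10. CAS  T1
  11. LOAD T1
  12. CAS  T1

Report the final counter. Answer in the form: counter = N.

counter = 9

   1) LOAD T0:  M=4  r_T0=4
   2) CAS  T0:  M=5  r_T0=4 ✓
   3) LOAD T1:  M=5  r_T1=5
   4) LOAD T0:  M=5  r_T0=5
   5) CAS  T0:  M=6  r_T0=5 ✓
   6) LOAD T0:  M=6  r_T0=6
   7) CAS  T0:  M=7  r_T0=6 ✓
   8) CAS  T1:  M=7  r_T1=5 ✗
   9) LOAD T1:  M=7  r_T1=7
  10) CAS  T1:  M=8  r_T1=7 ✓
  11) LOAD T1:  M=8  r_T1=8
  12) CAS  T1:  M=9  r_T1=8 ✓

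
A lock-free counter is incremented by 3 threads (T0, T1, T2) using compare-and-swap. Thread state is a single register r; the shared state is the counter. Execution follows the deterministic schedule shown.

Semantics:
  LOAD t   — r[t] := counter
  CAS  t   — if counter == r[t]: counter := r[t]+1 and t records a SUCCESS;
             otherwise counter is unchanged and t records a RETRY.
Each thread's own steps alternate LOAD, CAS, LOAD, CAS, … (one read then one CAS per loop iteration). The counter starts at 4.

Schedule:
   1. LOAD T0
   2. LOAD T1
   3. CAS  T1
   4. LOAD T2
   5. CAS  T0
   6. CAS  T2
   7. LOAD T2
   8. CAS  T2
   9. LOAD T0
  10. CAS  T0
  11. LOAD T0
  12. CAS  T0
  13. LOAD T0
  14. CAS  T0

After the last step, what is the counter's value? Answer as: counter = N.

[1] T0.load  rd  (counter 4, T0.r 4)
[2] T1.load  rd  (counter 4, T1.r 4)
[3] T1.cas  hit  (counter 5, T1.r 4)
[4] T2.load  rd  (counter 5, T2.r 5)
[5] T0.cas  miss  (counter 5, T0.r 4)
[6] T2.cas  hit  (counter 6, T2.r 5)
[7] T2.load  rd  (counter 6, T2.r 6)
[8] T2.cas  hit  (counter 7, T2.r 6)
[9] T0.load  rd  (counter 7, T0.r 7)
[10] T0.cas  hit  (counter 8, T0.r 7)
[11] T0.load  rd  (counter 8, T0.r 8)
[12] T0.cas  hit  (counter 9, T0.r 8)
[13] T0.load  rd  (counter 9, T0.r 9)
[14] T0.cas  hit  (counter 10, T0.r 9)

counter = 10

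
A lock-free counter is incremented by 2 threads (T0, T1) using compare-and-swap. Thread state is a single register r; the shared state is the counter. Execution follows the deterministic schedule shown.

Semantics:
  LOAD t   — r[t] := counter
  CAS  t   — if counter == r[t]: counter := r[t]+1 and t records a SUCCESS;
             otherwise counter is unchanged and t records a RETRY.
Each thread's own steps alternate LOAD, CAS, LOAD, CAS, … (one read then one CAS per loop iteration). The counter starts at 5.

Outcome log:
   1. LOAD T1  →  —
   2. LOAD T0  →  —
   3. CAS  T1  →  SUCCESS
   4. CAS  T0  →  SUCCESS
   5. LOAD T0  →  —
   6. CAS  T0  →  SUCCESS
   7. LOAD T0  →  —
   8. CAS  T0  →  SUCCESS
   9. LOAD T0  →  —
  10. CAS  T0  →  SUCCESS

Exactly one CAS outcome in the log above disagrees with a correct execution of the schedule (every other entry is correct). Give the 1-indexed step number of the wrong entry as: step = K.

step = 4

Correct run:
#1 T1 reads 5
#2 T0 reads 5
#3 T1 CAS(5→6) writes; counter now 6
#4 T0 CAS(5→6) fails; counter now 6
#5 T0 reads 6
#6 T0 CAS(6→7) writes; counter now 7
#7 T0 reads 7
#8 T0 CAS(7→8) writes; counter now 8
#9 T0 reads 8
#10 T0 CAS(8→9) writes; counter now 9
Flip is step 4.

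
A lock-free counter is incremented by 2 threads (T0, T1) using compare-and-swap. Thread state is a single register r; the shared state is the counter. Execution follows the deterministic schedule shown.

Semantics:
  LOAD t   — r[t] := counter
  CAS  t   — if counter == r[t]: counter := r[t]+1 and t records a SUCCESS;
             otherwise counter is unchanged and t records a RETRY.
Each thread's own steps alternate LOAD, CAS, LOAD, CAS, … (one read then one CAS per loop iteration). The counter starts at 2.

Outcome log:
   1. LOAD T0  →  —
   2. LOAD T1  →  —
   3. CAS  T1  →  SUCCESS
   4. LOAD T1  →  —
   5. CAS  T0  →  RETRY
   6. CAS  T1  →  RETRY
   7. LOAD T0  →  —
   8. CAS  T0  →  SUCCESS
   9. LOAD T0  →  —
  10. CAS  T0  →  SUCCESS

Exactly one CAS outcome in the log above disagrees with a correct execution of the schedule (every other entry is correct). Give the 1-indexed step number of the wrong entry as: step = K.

step = 6

Reference trace:
T0 LOAD — after: cnt=2, r=2 — load
T1 LOAD — after: cnt=2, r=2 — load
T1 CAS — after: cnt=3, r=2 — ok
T1 LOAD — after: cnt=3, r=3 — load
T0 CAS — after: cnt=3, r=2 — retry
T1 CAS — after: cnt=4, r=3 — ok
T0 LOAD — after: cnt=4, r=4 — load
T0 CAS — after: cnt=5, r=4 — ok
T0 LOAD — after: cnt=5, r=5 — load
T0 CAS — after: cnt=6, r=5 — ok
Mismatch at 6.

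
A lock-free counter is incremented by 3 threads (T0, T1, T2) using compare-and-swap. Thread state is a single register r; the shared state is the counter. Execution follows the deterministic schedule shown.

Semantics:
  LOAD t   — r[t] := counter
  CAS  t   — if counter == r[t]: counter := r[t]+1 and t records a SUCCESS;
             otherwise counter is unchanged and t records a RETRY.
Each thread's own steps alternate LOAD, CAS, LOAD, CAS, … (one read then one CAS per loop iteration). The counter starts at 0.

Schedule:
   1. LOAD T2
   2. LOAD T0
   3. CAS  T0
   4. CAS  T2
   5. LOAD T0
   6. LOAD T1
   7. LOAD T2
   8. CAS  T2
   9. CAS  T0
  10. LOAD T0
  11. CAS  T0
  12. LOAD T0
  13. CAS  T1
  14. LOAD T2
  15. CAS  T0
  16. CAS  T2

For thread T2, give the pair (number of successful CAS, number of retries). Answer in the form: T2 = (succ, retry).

1. LOAD T2 → mem=0 r[T2]=0 [LOAD]
2. LOAD T0 → mem=0 r[T0]=0 [LOAD]
3. CAS T0 → mem=1 r[T0]=0 [OK]
4. CAS T2 → mem=1 r[T2]=0 [RETRY]
5. LOAD T0 → mem=1 r[T0]=1 [LOAD]
6. LOAD T1 → mem=1 r[T1]=1 [LOAD]
7. LOAD T2 → mem=1 r[T2]=1 [LOAD]
8. CAS T2 → mem=2 r[T2]=1 [OK]
9. CAS T0 → mem=2 r[T0]=1 [RETRY]
10. LOAD T0 → mem=2 r[T0]=2 [LOAD]
11. CAS T0 → mem=3 r[T0]=2 [OK]
12. LOAD T0 → mem=3 r[T0]=3 [LOAD]
13. CAS T1 → mem=3 r[T1]=1 [RETRY]
14. LOAD T2 → mem=3 r[T2]=3 [LOAD]
15. CAS T0 → mem=4 r[T0]=3 [OK]
16. CAS T2 → mem=4 r[T2]=3 [RETRY]

T2 = (1, 2)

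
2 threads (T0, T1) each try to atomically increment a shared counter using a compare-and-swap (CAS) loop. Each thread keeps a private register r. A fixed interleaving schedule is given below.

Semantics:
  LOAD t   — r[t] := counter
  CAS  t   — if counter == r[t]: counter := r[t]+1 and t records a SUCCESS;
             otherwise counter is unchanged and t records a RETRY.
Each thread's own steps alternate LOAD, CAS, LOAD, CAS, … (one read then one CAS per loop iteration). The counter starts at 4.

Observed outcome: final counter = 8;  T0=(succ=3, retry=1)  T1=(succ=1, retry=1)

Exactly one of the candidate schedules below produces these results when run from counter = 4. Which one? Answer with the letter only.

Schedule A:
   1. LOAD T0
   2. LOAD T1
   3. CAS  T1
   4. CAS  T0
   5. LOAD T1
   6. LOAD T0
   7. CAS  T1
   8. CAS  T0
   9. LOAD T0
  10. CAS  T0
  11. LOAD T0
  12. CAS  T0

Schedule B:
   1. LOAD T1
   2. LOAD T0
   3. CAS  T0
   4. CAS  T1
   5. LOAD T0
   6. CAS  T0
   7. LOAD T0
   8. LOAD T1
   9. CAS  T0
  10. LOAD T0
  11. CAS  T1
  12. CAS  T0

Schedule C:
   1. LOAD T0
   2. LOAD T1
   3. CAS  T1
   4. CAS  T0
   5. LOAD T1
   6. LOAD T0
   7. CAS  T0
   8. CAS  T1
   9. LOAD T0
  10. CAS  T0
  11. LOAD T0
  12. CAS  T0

Run C:
T0 LOAD — after: cnt=4, r=4 — load
T1 LOAD — after: cnt=4, r=4 — load
T1 CAS — after: cnt=5, r=4 — ok
T0 CAS — after: cnt=5, r=4 — retry
T1 LOAD — after: cnt=5, r=5 — load
T0 LOAD — after: cnt=5, r=5 — load
T0 CAS — after: cnt=6, r=5 — ok
T1 CAS — after: cnt=6, r=5 — retry
T0 LOAD — after: cnt=6, r=6 — load
T0 CAS — after: cnt=7, r=6 — ok
T0 LOAD — after: cnt=7, r=7 — load
T0 CAS — after: cnt=8, r=7 — ok

C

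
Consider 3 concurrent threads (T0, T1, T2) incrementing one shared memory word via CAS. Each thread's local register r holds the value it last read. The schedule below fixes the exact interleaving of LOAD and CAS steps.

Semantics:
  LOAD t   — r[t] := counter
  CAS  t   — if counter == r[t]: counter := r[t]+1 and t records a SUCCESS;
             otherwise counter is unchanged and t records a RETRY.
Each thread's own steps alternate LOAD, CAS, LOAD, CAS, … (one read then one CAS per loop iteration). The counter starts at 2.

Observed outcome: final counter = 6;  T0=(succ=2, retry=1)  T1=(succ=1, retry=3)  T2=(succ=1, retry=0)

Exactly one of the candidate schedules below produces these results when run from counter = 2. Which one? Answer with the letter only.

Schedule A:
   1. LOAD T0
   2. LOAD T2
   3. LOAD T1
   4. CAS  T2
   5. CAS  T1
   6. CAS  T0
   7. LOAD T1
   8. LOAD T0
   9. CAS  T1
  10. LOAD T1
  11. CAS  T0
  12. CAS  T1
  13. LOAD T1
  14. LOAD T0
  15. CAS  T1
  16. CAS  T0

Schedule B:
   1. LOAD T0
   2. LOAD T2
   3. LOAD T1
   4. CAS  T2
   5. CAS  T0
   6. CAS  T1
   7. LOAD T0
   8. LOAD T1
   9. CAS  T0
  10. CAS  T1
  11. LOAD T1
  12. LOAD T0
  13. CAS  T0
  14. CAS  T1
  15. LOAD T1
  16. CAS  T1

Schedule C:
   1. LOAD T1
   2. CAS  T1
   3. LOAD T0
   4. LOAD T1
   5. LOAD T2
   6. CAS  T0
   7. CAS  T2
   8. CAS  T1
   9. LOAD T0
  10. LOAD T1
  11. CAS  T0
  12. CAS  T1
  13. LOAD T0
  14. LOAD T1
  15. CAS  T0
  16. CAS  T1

Run B:
T0 LOAD — after: cnt=2, r=2 — load
T2 LOAD — after: cnt=2, r=2 — load
T1 LOAD — after: cnt=2, r=2 — load
T2 CAS — after: cnt=3, r=2 — ok
T0 CAS — after: cnt=3, r=2 — retry
T1 CAS — after: cnt=3, r=2 — retry
T0 LOAD — after: cnt=3, r=3 — load
T1 LOAD — after: cnt=3, r=3 — load
T0 CAS — after: cnt=4, r=3 — ok
T1 CAS — after: cnt=4, r=3 — retry
T1 LOAD — after: cnt=4, r=4 — load
T0 LOAD — after: cnt=4, r=4 — load
T0 CAS — after: cnt=5, r=4 — ok
T1 CAS — after: cnt=5, r=4 — retry
T1 LOAD — after: cnt=5, r=5 — load
T1 CAS — after: cnt=6, r=5 — ok

B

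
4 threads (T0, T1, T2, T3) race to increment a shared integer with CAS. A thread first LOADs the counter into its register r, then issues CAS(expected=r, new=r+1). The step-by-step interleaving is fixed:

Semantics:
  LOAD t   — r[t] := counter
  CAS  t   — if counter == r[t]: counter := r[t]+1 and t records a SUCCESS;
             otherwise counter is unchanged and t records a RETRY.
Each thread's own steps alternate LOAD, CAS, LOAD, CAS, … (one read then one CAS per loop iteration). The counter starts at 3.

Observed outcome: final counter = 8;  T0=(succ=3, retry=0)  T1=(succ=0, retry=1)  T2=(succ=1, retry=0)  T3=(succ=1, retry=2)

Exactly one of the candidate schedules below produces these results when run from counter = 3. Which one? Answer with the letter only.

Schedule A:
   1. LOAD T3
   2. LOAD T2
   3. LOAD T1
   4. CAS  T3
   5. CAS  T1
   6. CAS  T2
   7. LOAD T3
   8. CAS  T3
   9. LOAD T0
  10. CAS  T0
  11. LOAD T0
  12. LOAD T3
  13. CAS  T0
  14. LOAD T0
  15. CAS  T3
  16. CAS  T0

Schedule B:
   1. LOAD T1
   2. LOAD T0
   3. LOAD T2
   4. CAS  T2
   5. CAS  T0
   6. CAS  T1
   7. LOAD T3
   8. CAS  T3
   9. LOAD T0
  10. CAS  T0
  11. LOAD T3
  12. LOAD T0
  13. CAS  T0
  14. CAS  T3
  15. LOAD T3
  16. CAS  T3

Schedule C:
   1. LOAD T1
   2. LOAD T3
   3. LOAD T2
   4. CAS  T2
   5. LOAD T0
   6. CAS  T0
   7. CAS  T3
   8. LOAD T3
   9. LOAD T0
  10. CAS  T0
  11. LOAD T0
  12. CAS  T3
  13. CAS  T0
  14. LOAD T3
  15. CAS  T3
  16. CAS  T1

C

Tracing schedule C:
step 1: T1 LOAD ⇒ load; ctr=3 reg=3
step 2: T3 LOAD ⇒ load; ctr=3 reg=3
step 3: T2 LOAD ⇒ load; ctr=3 reg=3
step 4: T2 CAS ⇒ ok; ctr=4 reg=3
step 5: T0 LOAD ⇒ load; ctr=4 reg=4
step 6: T0 CAS ⇒ ok; ctr=5 reg=4
step 7: T3 CAS ⇒ retry; ctr=5 reg=3
step 8: T3 LOAD ⇒ load; ctr=5 reg=5
step 9: T0 LOAD ⇒ load; ctr=5 reg=5
step 10: T0 CAS ⇒ ok; ctr=6 reg=5
step 11: T0 LOAD ⇒ load; ctr=6 reg=6
step 12: T3 CAS ⇒ retry; ctr=6 reg=5
step 13: T0 CAS ⇒ ok; ctr=7 reg=6
step 14: T3 LOAD ⇒ load; ctr=7 reg=7
step 15: T3 CAS ⇒ ok; ctr=8 reg=7
step 16: T1 CAS ⇒ retry; ctr=8 reg=3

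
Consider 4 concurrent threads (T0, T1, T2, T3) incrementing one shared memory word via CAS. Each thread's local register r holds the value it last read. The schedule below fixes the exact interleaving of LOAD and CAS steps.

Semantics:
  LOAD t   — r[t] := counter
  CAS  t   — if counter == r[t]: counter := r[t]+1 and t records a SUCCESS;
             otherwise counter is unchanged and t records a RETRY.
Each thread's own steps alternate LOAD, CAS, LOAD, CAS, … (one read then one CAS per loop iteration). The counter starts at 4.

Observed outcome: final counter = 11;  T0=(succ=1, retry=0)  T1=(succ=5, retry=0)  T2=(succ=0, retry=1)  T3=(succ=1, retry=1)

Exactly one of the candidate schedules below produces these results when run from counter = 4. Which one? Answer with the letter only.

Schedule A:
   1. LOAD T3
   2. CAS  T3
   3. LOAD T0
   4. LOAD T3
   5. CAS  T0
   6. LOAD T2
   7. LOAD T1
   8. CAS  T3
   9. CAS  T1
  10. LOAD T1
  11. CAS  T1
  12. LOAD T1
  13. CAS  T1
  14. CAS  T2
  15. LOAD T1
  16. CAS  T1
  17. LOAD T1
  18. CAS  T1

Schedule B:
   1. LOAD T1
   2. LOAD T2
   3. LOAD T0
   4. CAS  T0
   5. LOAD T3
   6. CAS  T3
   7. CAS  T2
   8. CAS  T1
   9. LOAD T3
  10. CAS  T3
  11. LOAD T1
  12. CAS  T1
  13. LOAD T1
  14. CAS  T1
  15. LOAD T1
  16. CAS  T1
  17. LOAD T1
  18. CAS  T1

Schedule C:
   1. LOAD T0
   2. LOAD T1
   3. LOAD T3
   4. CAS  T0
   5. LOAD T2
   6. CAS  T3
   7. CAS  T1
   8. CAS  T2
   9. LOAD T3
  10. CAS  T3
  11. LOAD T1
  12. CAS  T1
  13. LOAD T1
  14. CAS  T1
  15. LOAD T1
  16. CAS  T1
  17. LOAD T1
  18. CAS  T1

Tracing schedule A:
#1 T3 reads 4
#2 T3 CAS(4→5) writes; counter now 5
#3 T0 reads 5
#4 T3 reads 5
#5 T0 CAS(5→6) writes; counter now 6
#6 T2 reads 6
#7 T1 reads 6
#8 T3 CAS(5→6) fails; counter now 6
#9 T1 CAS(6→7) writes; counter now 7
#10 T1 reads 7
#11 T1 CAS(7→8) writes; counter now 8
#12 T1 reads 8
#13 T1 CAS(8→9) writes; counter now 9
#14 T2 CAS(6→7) fails; counter now 9
#15 T1 reads 9
#16 T1 CAS(9→10) writes; counter now 10
#17 T1 reads 10
#18 T1 CAS(10→11) writes; counter now 11

A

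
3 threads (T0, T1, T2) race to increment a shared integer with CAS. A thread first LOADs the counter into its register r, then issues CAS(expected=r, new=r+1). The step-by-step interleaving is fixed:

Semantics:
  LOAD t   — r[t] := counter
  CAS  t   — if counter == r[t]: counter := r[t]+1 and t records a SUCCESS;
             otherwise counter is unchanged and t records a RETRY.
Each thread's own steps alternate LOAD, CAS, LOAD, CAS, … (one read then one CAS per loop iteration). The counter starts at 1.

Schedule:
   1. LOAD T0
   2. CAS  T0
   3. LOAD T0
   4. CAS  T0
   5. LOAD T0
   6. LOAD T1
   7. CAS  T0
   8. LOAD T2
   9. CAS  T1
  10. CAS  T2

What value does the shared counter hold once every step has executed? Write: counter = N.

counter = 5

   1) LOAD T0:  M=1  r_T0=1
   2) CAS  T0:  M=2  r_T0=1 ✓
   3) LOAD T0:  M=2  r_T0=2
   4) CAS  T0:  M=3  r_T0=2 ✓
   5) LOAD T0:  M=3  r_T0=3
   6) LOAD T1:  M=3  r_T1=3
   7) CAS  T0:  M=4  r_T0=3 ✓
   8) LOAD T2:  M=4  r_T2=4
   9) CAS  T1:  M=4  r_T1=3 ✗
  10) CAS  T2:  M=5  r_T2=4 ✓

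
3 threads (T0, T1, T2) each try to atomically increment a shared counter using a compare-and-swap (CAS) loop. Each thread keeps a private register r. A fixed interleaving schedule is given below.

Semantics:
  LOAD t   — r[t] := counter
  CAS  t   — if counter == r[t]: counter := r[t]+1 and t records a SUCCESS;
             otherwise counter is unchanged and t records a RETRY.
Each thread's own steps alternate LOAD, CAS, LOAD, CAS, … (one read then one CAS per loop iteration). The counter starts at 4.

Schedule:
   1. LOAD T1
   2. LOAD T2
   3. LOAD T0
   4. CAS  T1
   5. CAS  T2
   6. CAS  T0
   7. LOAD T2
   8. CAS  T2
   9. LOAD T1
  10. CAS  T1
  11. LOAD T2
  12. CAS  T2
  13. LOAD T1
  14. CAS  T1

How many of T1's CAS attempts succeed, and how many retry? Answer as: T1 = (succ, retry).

T1 LOAD — after: cnt=4, r=4 — load
T2 LOAD — after: cnt=4, r=4 — load
T0 LOAD — after: cnt=4, r=4 — load
T1 CAS — after: cnt=5, r=4 — ok
T2 CAS — after: cnt=5, r=4 — retry
T0 CAS — after: cnt=5, r=4 — retry
T2 LOAD — after: cnt=5, r=5 — load
T2 CAS — after: cnt=6, r=5 — ok
T1 LOAD — after: cnt=6, r=6 — load
T1 CAS — after: cnt=7, r=6 — ok
T2 LOAD — after: cnt=7, r=7 — load
T2 CAS — after: cnt=8, r=7 — ok
T1 LOAD — after: cnt=8, r=8 — load
T1 CAS — after: cnt=9, r=8 — ok

T1 = (3, 0)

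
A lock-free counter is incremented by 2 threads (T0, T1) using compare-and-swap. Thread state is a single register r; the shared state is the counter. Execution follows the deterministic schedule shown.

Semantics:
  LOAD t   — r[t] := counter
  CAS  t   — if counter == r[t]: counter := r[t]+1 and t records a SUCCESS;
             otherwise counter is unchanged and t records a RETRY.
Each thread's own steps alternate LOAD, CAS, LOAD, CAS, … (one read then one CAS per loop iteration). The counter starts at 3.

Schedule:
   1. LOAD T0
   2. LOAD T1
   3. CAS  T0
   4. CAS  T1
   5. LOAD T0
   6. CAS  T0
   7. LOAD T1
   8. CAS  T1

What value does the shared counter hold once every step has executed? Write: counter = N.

T0 LOAD — after: cnt=3, r=3 — load
T1 LOAD — after: cnt=3, r=3 — load
T0 CAS — after: cnt=4, r=3 — ok
T1 CAS — after: cnt=4, r=3 — retry
T0 LOAD — after: cnt=4, r=4 — load
T0 CAS — after: cnt=5, r=4 — ok
T1 LOAD — after: cnt=5, r=5 — load
T1 CAS — after: cnt=6, r=5 — ok

counter = 6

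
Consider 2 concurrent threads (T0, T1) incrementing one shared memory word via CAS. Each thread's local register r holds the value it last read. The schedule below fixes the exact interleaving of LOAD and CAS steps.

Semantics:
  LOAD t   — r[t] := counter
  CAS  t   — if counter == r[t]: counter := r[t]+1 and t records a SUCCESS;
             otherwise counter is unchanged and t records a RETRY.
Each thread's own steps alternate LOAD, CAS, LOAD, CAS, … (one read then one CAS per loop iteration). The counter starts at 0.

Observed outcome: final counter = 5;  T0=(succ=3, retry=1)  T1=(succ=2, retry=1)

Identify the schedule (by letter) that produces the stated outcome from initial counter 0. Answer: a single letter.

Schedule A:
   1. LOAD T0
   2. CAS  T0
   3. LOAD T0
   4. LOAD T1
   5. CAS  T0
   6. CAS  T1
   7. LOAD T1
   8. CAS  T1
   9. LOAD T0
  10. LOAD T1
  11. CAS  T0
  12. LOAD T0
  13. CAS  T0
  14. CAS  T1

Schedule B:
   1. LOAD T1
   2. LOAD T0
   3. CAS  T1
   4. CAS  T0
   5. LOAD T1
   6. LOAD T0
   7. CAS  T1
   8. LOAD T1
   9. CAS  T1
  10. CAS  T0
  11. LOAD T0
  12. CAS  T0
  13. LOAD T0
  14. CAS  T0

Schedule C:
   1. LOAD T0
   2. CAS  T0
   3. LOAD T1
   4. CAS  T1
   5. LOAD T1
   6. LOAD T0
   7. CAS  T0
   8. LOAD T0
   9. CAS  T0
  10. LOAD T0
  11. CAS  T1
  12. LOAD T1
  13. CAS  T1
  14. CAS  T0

Tracing schedule C:
1. LOAD T0 → mem=0 r[T0]=0 [LOAD]
2. CAS T0 → mem=1 r[T0]=0 [OK]
3. LOAD T1 → mem=1 r[T1]=1 [LOAD]
4. CAS T1 → mem=2 r[T1]=1 [OK]
5. LOAD T1 → mem=2 r[T1]=2 [LOAD]
6. LOAD T0 → mem=2 r[T0]=2 [LOAD]
7. CAS T0 → mem=3 r[T0]=2 [OK]
8. LOAD T0 → mem=3 r[T0]=3 [LOAD]
9. CAS T0 → mem=4 r[T0]=3 [OK]
10. LOAD T0 → mem=4 r[T0]=4 [LOAD]
11. CAS T1 → mem=4 r[T1]=2 [RETRY]
12. LOAD T1 → mem=4 r[T1]=4 [LOAD]
13. CAS T1 → mem=5 r[T1]=4 [OK]
14. CAS T0 → mem=5 r[T0]=4 [RETRY]

C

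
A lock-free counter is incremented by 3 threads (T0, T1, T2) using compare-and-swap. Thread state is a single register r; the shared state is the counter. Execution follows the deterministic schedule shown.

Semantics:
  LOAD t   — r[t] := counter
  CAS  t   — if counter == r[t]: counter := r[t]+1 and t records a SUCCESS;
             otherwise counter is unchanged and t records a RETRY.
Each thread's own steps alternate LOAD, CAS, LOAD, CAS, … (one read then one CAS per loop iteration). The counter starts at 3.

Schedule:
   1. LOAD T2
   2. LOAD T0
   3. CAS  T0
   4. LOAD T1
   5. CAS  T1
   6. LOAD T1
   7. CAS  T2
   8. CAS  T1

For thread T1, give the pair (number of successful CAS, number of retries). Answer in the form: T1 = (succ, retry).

T1 = (2, 0)

#1 T2 reads 3
#2 T0 reads 3
#3 T0 CAS(3→4) writes; counter now 4
#4 T1 reads 4
#5 T1 CAS(4→5) writes; counter now 5
#6 T1 reads 5
#7 T2 CAS(3→4) fails; counter now 5
#8 T1 CAS(5→6) writes; counter now 6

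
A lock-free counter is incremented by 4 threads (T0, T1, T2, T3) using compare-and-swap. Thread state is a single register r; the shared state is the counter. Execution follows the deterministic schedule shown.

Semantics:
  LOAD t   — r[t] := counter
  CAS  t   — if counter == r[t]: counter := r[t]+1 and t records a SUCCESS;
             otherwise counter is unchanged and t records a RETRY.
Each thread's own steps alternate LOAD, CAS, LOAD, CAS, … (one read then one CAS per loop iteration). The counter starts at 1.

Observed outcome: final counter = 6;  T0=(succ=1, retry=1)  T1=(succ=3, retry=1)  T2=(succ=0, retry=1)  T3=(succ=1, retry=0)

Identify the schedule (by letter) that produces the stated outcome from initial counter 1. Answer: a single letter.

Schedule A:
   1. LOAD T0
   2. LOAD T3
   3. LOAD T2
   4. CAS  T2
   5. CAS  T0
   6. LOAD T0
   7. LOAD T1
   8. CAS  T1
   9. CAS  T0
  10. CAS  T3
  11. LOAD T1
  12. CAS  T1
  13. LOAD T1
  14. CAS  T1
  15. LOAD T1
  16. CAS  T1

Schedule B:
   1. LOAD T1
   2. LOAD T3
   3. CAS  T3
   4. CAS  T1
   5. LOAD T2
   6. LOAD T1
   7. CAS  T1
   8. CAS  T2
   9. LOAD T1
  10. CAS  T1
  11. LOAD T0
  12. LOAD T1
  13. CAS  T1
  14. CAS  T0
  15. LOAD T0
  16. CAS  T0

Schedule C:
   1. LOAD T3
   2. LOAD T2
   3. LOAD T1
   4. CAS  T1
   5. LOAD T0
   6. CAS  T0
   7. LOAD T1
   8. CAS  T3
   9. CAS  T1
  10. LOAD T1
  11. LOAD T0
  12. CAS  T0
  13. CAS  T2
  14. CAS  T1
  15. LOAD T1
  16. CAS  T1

B

Tracing schedule B:
   1) LOAD T1:  M=1  r_T1=1
   2) LOAD T3:  M=1  r_T3=1
   3) CAS  T3:  M=2  r_T3=1 ✓
   4) CAS  T1:  M=2  r_T1=1 ✗
   5) LOAD T2:  M=2  r_T2=2
   6) LOAD T1:  M=2  r_T1=2
   7) CAS  T1:  M=3  r_T1=2 ✓
   8) CAS  T2:  M=3  r_T2=2 ✗
   9) LOAD T1:  M=3  r_T1=3
  10) CAS  T1:  M=4  r_T1=3 ✓
  11) LOAD T0:  M=4  r_T0=4
  12) LOAD T1:  M=4  r_T1=4
  13) CAS  T1:  M=5  r_T1=4 ✓
  14) CAS  T0:  M=5  r_T0=4 ✗
  15) LOAD T0:  M=5  r_T0=5
  16) CAS  T0:  M=6  r_T0=5 ✓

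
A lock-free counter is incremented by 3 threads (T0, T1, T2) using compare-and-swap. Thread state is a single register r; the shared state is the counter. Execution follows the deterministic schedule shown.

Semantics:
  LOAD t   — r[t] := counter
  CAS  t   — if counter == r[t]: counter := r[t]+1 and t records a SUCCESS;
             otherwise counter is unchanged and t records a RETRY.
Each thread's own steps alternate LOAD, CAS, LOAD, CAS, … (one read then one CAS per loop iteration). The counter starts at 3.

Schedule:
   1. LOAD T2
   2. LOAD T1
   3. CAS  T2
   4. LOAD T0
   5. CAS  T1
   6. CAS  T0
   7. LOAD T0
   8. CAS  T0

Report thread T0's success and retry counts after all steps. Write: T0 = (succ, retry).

T0 = (2, 0)

step 1: T2 LOAD ⇒ load; ctr=3 reg=3
step 2: T1 LOAD ⇒ load; ctr=3 reg=3
step 3: T2 CAS ⇒ ok; ctr=4 reg=3
step 4: T0 LOAD ⇒ load; ctr=4 reg=4
step 5: T1 CAS ⇒ retry; ctr=4 reg=3
step 6: T0 CAS ⇒ ok; ctr=5 reg=4
step 7: T0 LOAD ⇒ load; ctr=5 reg=5
step 8: T0 CAS ⇒ ok; ctr=6 reg=5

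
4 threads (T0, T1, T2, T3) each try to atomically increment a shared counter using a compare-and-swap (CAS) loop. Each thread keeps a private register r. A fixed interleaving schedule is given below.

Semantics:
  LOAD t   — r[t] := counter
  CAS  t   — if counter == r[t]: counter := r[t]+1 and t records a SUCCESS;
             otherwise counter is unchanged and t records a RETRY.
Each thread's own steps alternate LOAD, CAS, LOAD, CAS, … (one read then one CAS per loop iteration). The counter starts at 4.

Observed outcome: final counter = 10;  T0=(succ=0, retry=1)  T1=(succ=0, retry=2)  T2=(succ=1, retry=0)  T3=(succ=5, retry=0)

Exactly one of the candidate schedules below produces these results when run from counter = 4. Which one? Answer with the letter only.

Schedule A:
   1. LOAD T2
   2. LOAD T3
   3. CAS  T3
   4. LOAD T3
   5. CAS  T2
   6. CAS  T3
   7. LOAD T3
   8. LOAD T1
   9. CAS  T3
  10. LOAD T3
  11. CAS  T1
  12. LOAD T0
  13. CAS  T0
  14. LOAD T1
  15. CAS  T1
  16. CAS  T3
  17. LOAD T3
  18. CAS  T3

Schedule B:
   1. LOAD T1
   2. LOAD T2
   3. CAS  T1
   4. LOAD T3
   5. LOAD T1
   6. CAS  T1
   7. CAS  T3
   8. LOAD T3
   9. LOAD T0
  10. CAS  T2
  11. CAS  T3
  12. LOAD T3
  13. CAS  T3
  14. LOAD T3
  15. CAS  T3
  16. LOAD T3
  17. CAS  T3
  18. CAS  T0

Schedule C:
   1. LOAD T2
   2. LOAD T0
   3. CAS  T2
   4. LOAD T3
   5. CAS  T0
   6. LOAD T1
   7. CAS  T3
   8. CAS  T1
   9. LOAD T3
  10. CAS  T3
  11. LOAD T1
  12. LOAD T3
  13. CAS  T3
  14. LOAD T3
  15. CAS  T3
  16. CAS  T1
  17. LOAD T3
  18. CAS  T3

C

Run C:
   1) LOAD T2:  M=4  r_T2=4
   2) LOAD T0:  M=4  r_T0=4
   3) CAS  T2:  M=5  r_T2=4 ✓
   4) LOAD T3:  M=5  r_T3=5
   5) CAS  T0:  M=5  r_T0=4 ✗
   6) LOAD T1:  M=5  r_T1=5
   7) CAS  T3:  M=6  r_T3=5 ✓
   8) CAS  T1:  M=6  r_T1=5 ✗
   9) LOAD T3:  M=6  r_T3=6
  10) CAS  T3:  M=7  r_T3=6 ✓
  11) LOAD T1:  M=7  r_T1=7
  12) LOAD T3:  M=7  r_T3=7
  13) CAS  T3:  M=8  r_T3=7 ✓
  14) LOAD T3:  M=8  r_T3=8
  15) CAS  T3:  M=9  r_T3=8 ✓
  16) CAS  T1:  M=9  r_T1=7 ✗
  17) LOAD T3:  M=9  r_T3=9
  18) CAS  T3:  M=10  r_T3=9 ✓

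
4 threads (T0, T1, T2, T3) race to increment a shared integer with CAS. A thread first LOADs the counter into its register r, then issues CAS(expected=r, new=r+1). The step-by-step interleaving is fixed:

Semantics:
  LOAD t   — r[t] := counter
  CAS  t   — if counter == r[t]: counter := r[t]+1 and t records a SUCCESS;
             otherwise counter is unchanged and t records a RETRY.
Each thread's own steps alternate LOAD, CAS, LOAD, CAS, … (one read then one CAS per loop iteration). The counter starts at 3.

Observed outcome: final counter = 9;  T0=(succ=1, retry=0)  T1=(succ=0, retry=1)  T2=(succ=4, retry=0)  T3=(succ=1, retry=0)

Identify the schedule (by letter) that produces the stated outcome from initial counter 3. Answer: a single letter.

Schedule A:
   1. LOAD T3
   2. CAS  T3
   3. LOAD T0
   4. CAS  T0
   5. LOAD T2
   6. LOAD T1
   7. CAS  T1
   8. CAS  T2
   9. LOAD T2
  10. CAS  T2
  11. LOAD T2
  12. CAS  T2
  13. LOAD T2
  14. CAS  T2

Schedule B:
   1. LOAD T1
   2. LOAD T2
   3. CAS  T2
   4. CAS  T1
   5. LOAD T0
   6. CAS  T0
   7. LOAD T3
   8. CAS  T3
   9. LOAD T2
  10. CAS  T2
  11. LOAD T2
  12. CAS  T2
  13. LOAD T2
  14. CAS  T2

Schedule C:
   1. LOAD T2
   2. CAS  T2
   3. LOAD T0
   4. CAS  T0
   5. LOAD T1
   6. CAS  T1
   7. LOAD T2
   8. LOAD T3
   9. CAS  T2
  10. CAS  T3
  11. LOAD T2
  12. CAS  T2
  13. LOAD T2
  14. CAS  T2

B

Simulating candidate B:
step 1: T1 LOAD ⇒ load; ctr=3 reg=3
step 2: T2 LOAD ⇒ load; ctr=3 reg=3
step 3: T2 CAS ⇒ ok; ctr=4 reg=3
step 4: T1 CAS ⇒ retry; ctr=4 reg=3
step 5: T0 LOAD ⇒ load; ctr=4 reg=4
step 6: T0 CAS ⇒ ok; ctr=5 reg=4
step 7: T3 LOAD ⇒ load; ctr=5 reg=5
step 8: T3 CAS ⇒ ok; ctr=6 reg=5
step 9: T2 LOAD ⇒ load; ctr=6 reg=6
step 10: T2 CAS ⇒ ok; ctr=7 reg=6
step 11: T2 LOAD ⇒ load; ctr=7 reg=7
step 12: T2 CAS ⇒ ok; ctr=8 reg=7
step 13: T2 LOAD ⇒ load; ctr=8 reg=8
step 14: T2 CAS ⇒ ok; ctr=9 reg=8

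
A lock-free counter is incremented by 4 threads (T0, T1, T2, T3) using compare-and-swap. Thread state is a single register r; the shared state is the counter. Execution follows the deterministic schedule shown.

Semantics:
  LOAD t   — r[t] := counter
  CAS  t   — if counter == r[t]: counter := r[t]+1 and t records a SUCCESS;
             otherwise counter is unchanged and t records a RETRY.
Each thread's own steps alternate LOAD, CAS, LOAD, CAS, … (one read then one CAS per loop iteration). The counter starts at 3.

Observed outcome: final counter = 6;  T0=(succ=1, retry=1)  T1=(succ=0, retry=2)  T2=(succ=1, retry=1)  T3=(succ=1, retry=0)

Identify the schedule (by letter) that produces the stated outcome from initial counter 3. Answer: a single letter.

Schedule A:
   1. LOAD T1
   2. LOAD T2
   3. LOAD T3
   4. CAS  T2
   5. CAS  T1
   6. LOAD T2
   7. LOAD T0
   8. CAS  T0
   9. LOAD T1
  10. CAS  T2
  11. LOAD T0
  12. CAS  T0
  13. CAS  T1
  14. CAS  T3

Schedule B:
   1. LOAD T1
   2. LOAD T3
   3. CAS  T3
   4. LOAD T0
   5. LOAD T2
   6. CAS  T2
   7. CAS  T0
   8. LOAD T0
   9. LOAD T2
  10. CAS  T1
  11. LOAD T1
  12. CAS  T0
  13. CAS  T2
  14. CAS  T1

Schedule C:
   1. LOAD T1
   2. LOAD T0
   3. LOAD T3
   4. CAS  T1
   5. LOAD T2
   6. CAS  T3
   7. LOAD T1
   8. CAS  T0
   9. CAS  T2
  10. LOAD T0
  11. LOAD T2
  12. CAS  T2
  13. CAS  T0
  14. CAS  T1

Tracing schedule B:
T1 LOAD — after: cnt=3, r=3 — load
T3 LOAD — after: cnt=3, r=3 — load
T3 CAS — after: cnt=4, r=3 — ok
T0 LOAD — after: cnt=4, r=4 — load
T2 LOAD — after: cnt=4, r=4 — load
T2 CAS — after: cnt=5, r=4 — ok
T0 CAS — after: cnt=5, r=4 — retry
T0 LOAD — after: cnt=5, r=5 — load
T2 LOAD — after: cnt=5, r=5 — load
T1 CAS — after: cnt=5, r=3 — retry
T1 LOAD — after: cnt=5, r=5 — load
T0 CAS — after: cnt=6, r=5 — ok
T2 CAS — after: cnt=6, r=5 — retry
T1 CAS — after: cnt=6, r=5 — retry

B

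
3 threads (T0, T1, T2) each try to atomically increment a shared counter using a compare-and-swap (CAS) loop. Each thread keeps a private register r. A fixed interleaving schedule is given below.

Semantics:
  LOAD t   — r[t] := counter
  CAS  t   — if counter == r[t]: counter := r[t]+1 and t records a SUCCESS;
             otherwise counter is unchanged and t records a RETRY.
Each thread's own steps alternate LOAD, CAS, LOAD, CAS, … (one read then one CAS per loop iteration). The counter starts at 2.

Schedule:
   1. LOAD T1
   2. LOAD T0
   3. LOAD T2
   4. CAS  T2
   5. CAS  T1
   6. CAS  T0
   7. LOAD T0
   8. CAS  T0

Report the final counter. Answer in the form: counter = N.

counter = 4

#1 T1 reads 2
#2 T0 reads 2
#3 T2 reads 2
#4 T2 CAS(2→3) writes; counter now 3
#5 T1 CAS(2→3) fails; counter now 3
#6 T0 CAS(2→3) fails; counter now 3
#7 T0 reads 3
#8 T0 CAS(3→4) writes; counter now 4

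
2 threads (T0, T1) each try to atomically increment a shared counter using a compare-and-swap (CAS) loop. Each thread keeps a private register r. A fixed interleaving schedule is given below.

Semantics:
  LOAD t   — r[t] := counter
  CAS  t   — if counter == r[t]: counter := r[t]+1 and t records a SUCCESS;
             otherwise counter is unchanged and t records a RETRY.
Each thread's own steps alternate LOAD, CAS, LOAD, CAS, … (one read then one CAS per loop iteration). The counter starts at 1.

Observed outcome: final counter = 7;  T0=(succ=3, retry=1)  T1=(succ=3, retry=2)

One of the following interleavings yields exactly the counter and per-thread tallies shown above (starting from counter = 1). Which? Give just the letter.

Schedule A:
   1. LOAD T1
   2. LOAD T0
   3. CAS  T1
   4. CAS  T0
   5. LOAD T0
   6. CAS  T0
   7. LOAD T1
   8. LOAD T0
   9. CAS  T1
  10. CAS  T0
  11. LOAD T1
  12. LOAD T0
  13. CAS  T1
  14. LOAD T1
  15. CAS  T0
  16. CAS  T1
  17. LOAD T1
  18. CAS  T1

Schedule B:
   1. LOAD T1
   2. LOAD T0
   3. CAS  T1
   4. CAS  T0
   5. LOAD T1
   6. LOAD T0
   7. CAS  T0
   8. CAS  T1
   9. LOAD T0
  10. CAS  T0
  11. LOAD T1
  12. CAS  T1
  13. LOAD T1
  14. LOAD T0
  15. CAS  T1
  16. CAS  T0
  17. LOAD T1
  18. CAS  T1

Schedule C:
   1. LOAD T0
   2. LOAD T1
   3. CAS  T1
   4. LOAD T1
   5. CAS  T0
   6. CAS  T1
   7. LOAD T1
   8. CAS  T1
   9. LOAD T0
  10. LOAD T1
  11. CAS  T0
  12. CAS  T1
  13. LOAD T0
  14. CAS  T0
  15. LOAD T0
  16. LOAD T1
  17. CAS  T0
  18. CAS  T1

C

Tracing schedule C:
#1 T0 reads 1
#2 T1 reads 1
#3 T1 CAS(1→2) writes; counter now 2
#4 T1 reads 2
#5 T0 CAS(1→2) fails; counter now 2
#6 T1 CAS(2→3) writes; counter now 3
#7 T1 reads 3
#8 T1 CAS(3→4) writes; counter now 4
#9 T0 reads 4
#10 T1 reads 4
#11 T0 CAS(4→5) writes; counter now 5
#12 T1 CAS(4→5) fails; counter now 5
#13 T0 reads 5
#14 T0 CAS(5→6) writes; counter now 6
#15 T0 reads 6
#16 T1 reads 6
#17 T0 CAS(6→7) writes; counter now 7
#18 T1 CAS(6→7) fails; counter now 7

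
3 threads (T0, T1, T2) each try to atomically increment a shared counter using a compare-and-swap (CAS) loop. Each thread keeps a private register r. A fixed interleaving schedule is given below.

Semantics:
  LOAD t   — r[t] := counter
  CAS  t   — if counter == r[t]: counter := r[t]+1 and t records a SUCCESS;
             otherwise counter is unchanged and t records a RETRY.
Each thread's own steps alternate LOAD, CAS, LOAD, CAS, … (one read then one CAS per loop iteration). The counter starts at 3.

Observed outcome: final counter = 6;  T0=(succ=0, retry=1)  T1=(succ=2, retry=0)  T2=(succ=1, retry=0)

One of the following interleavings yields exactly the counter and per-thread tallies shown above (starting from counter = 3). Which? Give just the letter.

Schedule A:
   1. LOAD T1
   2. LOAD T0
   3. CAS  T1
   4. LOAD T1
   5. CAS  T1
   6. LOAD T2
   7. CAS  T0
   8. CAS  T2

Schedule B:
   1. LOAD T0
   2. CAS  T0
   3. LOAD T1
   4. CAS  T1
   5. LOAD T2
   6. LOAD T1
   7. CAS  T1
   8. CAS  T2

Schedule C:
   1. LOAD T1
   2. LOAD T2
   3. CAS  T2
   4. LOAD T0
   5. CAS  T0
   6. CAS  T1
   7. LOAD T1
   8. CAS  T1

A

Tracing schedule A:
#1 T1 reads 3
#2 T0 reads 3
#3 T1 CAS(3→4) writes; counter now 4
#4 T1 reads 4
#5 T1 CAS(4→5) writes; counter now 5
#6 T2 reads 5
#7 T0 CAS(3→4) fails; counter now 5
#8 T2 CAS(5→6) writes; counter now 6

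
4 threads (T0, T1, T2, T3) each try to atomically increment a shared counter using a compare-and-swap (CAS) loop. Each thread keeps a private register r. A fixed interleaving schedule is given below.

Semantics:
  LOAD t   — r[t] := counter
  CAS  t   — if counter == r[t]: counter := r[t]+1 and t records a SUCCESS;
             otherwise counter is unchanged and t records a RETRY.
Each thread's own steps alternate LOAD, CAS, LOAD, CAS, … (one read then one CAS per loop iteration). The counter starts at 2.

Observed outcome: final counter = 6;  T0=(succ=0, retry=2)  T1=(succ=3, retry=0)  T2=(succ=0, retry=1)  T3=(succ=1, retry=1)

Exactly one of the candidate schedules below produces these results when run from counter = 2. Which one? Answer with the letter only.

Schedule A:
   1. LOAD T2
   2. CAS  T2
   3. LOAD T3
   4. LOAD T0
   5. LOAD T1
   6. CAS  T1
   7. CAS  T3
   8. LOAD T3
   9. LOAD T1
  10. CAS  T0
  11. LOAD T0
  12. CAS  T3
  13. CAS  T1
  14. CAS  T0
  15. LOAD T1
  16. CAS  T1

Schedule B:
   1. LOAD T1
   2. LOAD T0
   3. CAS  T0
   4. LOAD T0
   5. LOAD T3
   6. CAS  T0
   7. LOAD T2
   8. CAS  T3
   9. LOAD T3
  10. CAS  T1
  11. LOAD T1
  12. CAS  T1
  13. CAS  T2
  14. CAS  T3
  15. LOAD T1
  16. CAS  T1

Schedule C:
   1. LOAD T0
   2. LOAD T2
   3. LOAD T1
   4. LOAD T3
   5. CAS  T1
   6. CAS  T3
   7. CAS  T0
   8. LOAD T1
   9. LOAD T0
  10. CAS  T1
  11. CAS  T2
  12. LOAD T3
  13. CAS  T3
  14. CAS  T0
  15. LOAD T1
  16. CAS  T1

Tracing schedule C:
[1] T0.load  rd  (counter 2, T0.r 2)
[2] T2.load  rd  (counter 2, T2.r 2)
[3] T1.load  rd  (counter 2, T1.r 2)
[4] T3.load  rd  (counter 2, T3.r 2)
[5] T1.cas  hit  (counter 3, T1.r 2)
[6] T3.cas  miss  (counter 3, T3.r 2)
[7] T0.cas  miss  (counter 3, T0.r 2)
[8] T1.load  rd  (counter 3, T1.r 3)
[9] T0.load  rd  (counter 3, T0.r 3)
[10] T1.cas  hit  (counter 4, T1.r 3)
[11] T2.cas  miss  (counter 4, T2.r 2)
[12] T3.load  rd  (counter 4, T3.r 4)
[13] T3.cas  hit  (counter 5, T3.r 4)
[14] T0.cas  miss  (counter 5, T0.r 3)
[15] T1.load  rd  (counter 5, T1.r 5)
[16] T1.cas  hit  (counter 6, T1.r 5)

C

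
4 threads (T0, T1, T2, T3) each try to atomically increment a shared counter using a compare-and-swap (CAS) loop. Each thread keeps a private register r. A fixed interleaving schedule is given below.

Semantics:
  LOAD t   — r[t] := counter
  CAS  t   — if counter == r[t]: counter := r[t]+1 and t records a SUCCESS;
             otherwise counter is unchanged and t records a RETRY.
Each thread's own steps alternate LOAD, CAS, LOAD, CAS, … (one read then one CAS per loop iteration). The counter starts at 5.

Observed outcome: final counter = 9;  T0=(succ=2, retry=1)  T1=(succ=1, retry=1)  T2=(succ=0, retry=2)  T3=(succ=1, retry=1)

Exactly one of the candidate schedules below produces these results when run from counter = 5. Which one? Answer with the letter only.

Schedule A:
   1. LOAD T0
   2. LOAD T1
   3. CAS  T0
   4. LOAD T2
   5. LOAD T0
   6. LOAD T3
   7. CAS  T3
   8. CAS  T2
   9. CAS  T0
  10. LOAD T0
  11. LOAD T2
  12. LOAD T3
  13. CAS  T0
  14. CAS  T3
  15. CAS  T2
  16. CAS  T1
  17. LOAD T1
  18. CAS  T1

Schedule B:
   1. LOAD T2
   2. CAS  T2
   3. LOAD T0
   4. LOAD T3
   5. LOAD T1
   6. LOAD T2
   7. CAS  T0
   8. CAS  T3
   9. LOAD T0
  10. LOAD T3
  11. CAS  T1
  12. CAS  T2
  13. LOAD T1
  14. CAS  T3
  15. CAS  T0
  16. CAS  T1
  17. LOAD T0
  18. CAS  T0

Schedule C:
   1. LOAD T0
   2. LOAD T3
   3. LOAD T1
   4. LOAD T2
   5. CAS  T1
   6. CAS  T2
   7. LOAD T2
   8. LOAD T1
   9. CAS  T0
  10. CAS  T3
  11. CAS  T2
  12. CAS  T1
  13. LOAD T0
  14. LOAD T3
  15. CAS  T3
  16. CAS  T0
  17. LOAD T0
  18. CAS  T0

Simulating candidate A:
step 1: T0 LOAD ⇒ load; ctr=5 reg=5
step 2: T1 LOAD ⇒ load; ctr=5 reg=5
step 3: T0 CAS ⇒ ok; ctr=6 reg=5
step 4: T2 LOAD ⇒ load; ctr=6 reg=6
step 5: T0 LOAD ⇒ load; ctr=6 reg=6
step 6: T3 LOAD ⇒ load; ctr=6 reg=6
step 7: T3 CAS ⇒ ok; ctr=7 reg=6
step 8: T2 CAS ⇒ retry; ctr=7 reg=6
step 9: T0 CAS ⇒ retry; ctr=7 reg=6
step 10: T0 LOAD ⇒ load; ctr=7 reg=7
step 11: T2 LOAD ⇒ load; ctr=7 reg=7
step 12: T3 LOAD ⇒ load; ctr=7 reg=7
step 13: T0 CAS ⇒ ok; ctr=8 reg=7
step 14: T3 CAS ⇒ retry; ctr=8 reg=7
step 15: T2 CAS ⇒ retry; ctr=8 reg=7
step 16: T1 CAS ⇒ retry; ctr=8 reg=5
step 17: T1 LOAD ⇒ load; ctr=8 reg=8
step 18: T1 CAS ⇒ ok; ctr=9 reg=8

A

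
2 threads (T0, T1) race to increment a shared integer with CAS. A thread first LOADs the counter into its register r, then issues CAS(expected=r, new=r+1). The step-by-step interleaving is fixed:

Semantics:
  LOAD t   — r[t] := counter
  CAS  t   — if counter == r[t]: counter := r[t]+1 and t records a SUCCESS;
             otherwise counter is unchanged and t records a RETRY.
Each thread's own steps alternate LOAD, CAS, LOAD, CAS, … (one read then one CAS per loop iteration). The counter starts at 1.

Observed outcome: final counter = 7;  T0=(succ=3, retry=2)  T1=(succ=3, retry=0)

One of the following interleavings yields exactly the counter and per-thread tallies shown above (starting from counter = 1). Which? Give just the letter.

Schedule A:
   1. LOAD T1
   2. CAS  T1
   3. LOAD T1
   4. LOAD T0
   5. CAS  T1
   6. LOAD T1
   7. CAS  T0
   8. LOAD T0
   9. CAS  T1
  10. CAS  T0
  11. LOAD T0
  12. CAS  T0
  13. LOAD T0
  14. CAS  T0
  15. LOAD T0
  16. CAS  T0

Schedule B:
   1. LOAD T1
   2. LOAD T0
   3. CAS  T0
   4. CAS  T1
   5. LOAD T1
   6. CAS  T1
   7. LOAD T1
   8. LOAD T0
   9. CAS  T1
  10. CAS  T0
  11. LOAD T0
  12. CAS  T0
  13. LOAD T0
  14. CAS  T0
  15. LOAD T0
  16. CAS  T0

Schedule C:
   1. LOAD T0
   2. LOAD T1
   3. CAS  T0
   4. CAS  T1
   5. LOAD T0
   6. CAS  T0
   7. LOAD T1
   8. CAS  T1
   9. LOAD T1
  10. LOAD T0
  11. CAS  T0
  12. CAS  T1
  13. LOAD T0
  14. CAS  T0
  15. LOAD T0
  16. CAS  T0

A

Run A:
   1) LOAD T1:  M=1  r_T1=1
   2) CAS  T1:  M=2  r_T1=1 ✓
   3) LOAD T1:  M=2  r_T1=2
   4) LOAD T0:  M=2  r_T0=2
   5) CAS  T1:  M=3  r_T1=2 ✓
   6) LOAD T1:  M=3  r_T1=3
   7) CAS  T0:  M=3  r_T0=2 ✗
   8) LOAD T0:  M=3  r_T0=3
   9) CAS  T1:  M=4  r_T1=3 ✓
  10) CAS  T0:  M=4  r_T0=3 ✗
  11) LOAD T0:  M=4  r_T0=4
  12) CAS  T0:  M=5  r_T0=4 ✓
  13) LOAD T0:  M=5  r_T0=5
  14) CAS  T0:  M=6  r_T0=5 ✓
  15) LOAD T0:  M=6  r_T0=6
  16) CAS  T0:  M=7  r_T0=6 ✓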